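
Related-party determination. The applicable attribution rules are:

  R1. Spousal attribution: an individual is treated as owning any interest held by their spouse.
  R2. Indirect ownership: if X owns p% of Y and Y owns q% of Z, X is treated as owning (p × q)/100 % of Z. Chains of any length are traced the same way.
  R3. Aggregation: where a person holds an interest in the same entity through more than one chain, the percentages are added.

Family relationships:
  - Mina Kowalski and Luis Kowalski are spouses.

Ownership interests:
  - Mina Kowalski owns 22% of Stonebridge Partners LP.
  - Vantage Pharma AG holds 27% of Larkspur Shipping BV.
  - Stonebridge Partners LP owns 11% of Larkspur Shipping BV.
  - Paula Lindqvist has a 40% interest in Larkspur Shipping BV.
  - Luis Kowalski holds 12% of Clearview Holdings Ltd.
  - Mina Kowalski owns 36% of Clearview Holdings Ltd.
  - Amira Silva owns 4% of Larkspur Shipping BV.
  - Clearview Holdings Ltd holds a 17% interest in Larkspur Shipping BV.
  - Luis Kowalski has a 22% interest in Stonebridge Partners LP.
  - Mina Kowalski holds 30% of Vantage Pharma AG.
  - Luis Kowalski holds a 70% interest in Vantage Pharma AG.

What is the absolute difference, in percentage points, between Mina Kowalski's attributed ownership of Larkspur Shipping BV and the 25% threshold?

By spousal attribution (R1), Mina Kowalski is treated as also owning Luis Kowalski's interest in Vantage Pharma AG, giving 30% + 70% = 100%.
By spousal attribution (R1), Mina Kowalski is treated as also owning Luis Kowalski's interest in Stonebridge Partners LP, giving 22% + 22% = 44%.
By spousal attribution (R1), Mina Kowalski is treated as also owning Luis Kowalski's interest in Clearview Holdings Ltd, giving 36% + 12% = 48%.
Chain via Vantage Pharma AG (R2): 100% × 27% = 27% of Larkspur Shipping BV.
Chain via Stonebridge Partners LP (R2): 44% × 11% = 4.84% of Larkspur Shipping BV.
Chain via Clearview Holdings Ltd (R2): 48% × 17% = 8.16% of Larkspur Shipping BV.
Aggregating (R3): 27% + 4.84% + 8.16% = 40%.
40% exceeds the 25% threshold by 15 percentage points.

15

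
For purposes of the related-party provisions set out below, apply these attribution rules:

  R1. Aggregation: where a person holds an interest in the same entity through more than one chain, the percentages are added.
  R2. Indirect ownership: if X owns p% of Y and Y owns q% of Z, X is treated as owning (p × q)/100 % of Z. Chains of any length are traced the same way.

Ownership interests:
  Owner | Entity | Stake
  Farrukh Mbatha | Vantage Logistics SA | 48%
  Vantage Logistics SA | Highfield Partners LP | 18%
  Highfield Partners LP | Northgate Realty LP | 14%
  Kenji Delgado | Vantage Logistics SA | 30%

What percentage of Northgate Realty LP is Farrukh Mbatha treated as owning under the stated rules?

Chain via Vantage Logistics SA → Highfield Partners LP (R2): 48% × 18% × 14% = 1.2096% of Northgate Realty LP.

1.2096%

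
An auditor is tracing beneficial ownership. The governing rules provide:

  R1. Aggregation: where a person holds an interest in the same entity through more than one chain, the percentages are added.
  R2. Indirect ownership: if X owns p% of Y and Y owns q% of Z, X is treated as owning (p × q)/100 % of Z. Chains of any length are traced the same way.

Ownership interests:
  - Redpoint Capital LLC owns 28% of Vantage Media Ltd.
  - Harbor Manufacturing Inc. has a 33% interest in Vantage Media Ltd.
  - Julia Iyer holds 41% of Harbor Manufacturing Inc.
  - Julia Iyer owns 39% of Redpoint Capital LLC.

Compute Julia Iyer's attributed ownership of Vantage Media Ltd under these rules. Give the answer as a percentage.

Chain via Redpoint Capital LLC (R2): 39% × 28% = 10.92% of Vantage Media Ltd.
Chain via Harbor Manufacturing Inc. (R2): 41% × 33% = 13.53% of Vantage Media Ltd.
Aggregating (R1): 10.92% + 13.53% = 24.45%.

24.45%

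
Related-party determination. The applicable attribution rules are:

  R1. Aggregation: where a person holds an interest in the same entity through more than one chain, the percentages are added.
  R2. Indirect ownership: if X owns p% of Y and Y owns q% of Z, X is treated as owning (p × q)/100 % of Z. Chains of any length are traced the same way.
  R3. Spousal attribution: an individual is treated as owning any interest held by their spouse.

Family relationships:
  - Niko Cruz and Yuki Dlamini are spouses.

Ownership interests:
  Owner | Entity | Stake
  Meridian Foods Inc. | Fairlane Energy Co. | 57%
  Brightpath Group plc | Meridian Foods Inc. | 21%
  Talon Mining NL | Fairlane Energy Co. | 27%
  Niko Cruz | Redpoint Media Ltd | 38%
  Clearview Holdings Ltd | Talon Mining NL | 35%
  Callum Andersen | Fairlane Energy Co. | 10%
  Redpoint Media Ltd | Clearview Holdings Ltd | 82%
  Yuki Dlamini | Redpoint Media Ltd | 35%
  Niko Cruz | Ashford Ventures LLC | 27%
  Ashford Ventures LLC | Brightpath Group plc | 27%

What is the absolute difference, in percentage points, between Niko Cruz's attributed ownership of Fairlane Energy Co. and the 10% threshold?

3.470617

By spousal attribution (R3), Niko Cruz is treated as also owning Yuki Dlamini's interest in Redpoint Media Ltd, giving 38% + 35% = 73%.
Chain via Ashford Ventures LLC → Brightpath Group plc → Meridian Foods Inc. (R2): 27% × 27% × 21% × 57% = 0.872613% of Fairlane Energy Co.
Chain via Redpoint Media Ltd → Clearview Holdings Ltd → Talon Mining NL (R2): 73% × 82% × 35% × 27% = 5.65677% of Fairlane Energy Co.
Aggregating (R1): 0.872613% + 5.65677% = 6.529383%.
6.529383% falls short of the 10% threshold by 3.470617 percentage points.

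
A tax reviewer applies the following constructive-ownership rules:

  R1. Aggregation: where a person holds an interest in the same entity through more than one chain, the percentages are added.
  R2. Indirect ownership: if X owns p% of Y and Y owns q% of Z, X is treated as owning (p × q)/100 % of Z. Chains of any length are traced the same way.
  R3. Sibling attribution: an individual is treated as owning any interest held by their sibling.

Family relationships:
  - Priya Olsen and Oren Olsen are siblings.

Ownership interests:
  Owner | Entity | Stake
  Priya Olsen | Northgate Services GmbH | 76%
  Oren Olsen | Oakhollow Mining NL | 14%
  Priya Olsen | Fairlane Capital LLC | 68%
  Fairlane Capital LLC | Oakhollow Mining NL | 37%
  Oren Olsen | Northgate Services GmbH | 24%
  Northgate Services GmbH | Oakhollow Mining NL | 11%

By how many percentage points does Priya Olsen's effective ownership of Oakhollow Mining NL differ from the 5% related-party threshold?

45.16

By sibling attribution (R3), Priya Olsen is treated as also owning Oren Olsen's interest in Northgate Services GmbH, giving 76% + 24% = 100%.
By sibling attribution (R3), Priya Olsen is treated as owning Oren Olsen's 14% interest in Oakhollow Mining NL.
Chain via Northgate Services GmbH (R2): 100% × 11% = 11% of Oakhollow Mining NL.
Chain via Fairlane Capital LLC (R2): 68% × 37% = 25.16% of Oakhollow Mining NL.
Direct interest in Oakhollow Mining NL: 14%.
Aggregating (R1): 11% + 25.16% + 14% = 50.16%.
50.16% exceeds the 5% threshold by 45.16 percentage points.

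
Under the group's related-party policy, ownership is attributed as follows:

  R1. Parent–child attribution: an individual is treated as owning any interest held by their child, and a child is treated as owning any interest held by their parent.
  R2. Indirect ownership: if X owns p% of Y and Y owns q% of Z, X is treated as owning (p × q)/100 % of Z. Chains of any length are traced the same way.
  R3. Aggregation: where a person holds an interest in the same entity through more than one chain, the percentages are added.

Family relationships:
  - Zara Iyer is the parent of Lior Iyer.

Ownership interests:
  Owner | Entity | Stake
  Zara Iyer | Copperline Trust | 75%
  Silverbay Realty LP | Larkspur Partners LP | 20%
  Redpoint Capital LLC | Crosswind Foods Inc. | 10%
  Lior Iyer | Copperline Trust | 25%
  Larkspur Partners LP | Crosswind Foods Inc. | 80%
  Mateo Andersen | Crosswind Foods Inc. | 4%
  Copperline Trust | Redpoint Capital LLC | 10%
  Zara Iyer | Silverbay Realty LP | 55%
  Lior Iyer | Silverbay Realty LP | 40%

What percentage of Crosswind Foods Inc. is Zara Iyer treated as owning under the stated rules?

By parent–child attribution (R1), Zara Iyer is treated as also owning Lior Iyer's interest in Copperline Trust, giving 75% + 25% = 100%.
By parent–child attribution (R1), Zara Iyer is treated as also owning Lior Iyer's interest in Silverbay Realty LP, giving 55% + 40% = 95%.
Chain via Copperline Trust → Redpoint Capital LLC (R2): 100% × 10% × 10% = 1% of Crosswind Foods Inc.
Chain via Silverbay Realty LP → Larkspur Partners LP (R2): 95% × 20% × 80% = 15.2% of Crosswind Foods Inc.
Aggregating (R3): 1% + 15.2% = 16.2%.

16.2%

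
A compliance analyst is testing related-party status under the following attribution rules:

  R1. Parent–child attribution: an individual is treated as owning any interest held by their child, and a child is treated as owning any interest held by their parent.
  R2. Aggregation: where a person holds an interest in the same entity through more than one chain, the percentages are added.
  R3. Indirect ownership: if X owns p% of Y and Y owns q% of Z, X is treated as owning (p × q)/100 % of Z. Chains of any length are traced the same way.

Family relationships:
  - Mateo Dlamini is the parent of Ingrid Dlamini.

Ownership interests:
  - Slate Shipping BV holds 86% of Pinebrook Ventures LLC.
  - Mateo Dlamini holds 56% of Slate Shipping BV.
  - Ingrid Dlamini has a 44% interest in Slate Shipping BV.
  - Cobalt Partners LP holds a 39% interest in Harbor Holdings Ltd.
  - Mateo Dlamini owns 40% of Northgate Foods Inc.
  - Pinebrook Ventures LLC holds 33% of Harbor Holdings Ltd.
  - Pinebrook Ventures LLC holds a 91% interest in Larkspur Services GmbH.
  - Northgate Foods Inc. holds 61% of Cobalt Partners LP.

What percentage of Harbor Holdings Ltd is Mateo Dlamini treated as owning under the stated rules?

By parent–child attribution (R1), Mateo Dlamini is treated as also owning Ingrid Dlamini's interest in Slate Shipping BV, giving 56% + 44% = 100%.
Chain via Northgate Foods Inc. → Cobalt Partners LP (R3): 40% × 61% × 39% = 9.516% of Harbor Holdings Ltd.
Chain via Slate Shipping BV → Pinebrook Ventures LLC (R3): 100% × 86% × 33% = 28.38% of Harbor Holdings Ltd.
Aggregating (R2): 9.516% + 28.38% = 37.896%.

37.896%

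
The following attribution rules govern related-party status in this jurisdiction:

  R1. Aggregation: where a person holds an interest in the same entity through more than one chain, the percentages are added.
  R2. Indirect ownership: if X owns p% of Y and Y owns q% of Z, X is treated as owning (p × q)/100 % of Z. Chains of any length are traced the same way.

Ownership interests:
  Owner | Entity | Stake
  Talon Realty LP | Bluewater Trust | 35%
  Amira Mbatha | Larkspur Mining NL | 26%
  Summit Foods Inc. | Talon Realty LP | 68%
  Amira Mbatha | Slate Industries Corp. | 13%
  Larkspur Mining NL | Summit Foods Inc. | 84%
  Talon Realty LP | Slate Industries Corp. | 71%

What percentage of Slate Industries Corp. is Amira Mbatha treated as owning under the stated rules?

23.544352%

Chain via Larkspur Mining NL → Summit Foods Inc. → Talon Realty LP (R2): 26% × 84% × 68% × 71% = 10.544352% of Slate Industries Corp.
Direct interest in Slate Industries Corp: 13%.
Aggregating (R1): 10.544352% + 13% = 23.544352%.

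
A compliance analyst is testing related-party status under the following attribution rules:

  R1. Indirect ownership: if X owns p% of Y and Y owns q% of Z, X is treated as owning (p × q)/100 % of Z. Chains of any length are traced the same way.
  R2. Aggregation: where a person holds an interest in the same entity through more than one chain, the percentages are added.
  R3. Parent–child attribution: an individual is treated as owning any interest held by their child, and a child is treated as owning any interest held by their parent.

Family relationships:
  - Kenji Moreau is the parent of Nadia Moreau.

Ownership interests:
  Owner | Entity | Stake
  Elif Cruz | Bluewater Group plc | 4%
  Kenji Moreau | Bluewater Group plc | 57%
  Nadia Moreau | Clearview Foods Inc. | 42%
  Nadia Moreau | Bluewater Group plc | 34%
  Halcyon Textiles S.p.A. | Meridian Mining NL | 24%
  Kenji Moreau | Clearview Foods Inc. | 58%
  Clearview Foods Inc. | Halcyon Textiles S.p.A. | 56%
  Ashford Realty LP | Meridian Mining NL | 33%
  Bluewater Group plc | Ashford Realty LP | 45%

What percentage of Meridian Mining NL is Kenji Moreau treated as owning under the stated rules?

26.9535%

By parent–child attribution (R3), Kenji Moreau is treated as also owning Nadia Moreau's interest in Bluewater Group plc, giving 57% + 34% = 91%.
By parent–child attribution (R3), Kenji Moreau is treated as also owning Nadia Moreau's interest in Clearview Foods Inc, giving 58% + 42% = 100%.
Chain via Bluewater Group plc → Ashford Realty LP (R1): 91% × 45% × 33% = 13.5135% of Meridian Mining NL.
Chain via Clearview Foods Inc. → Halcyon Textiles S.p.A. (R1): 100% × 56% × 24% = 13.44% of Meridian Mining NL.
Aggregating (R2): 13.5135% + 13.44% = 26.9535%.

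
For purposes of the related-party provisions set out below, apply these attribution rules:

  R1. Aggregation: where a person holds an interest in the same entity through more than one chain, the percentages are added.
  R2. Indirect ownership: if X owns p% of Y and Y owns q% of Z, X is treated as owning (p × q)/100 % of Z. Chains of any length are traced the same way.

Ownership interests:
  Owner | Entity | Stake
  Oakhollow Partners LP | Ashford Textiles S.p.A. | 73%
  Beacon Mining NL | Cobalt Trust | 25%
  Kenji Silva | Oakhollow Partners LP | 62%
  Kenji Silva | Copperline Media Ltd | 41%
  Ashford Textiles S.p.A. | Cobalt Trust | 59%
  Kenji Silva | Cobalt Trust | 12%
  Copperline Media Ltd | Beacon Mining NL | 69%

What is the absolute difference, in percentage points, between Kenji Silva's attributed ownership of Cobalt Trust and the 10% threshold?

Chain via Oakhollow Partners LP → Ashford Textiles S.p.A. (R2): 62% × 73% × 59% = 26.7034% of Cobalt Trust.
Chain via Copperline Media Ltd → Beacon Mining NL (R2): 41% × 69% × 25% = 7.0725% of Cobalt Trust.
Direct interest in Cobalt Trust: 12%.
Aggregating (R1): 26.7034% + 7.0725% + 12% = 45.7759%.
45.7759% exceeds the 10% threshold by 35.7759 percentage points.

35.7759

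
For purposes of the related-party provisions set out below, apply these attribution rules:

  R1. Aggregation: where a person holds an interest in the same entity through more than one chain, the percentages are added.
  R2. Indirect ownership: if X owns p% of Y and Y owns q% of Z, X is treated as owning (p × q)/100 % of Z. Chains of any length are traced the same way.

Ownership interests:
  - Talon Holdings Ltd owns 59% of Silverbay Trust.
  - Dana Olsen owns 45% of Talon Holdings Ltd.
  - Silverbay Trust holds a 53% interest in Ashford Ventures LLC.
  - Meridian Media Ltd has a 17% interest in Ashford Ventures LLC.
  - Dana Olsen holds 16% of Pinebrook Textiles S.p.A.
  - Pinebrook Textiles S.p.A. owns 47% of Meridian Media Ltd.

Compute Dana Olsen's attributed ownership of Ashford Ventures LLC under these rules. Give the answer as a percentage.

Chain via Pinebrook Textiles S.p.A. → Meridian Media Ltd (R2): 16% × 47% × 17% = 1.2784% of Ashford Ventures LLC.
Chain via Talon Holdings Ltd → Silverbay Trust (R2): 45% × 59% × 53% = 14.0715% of Ashford Ventures LLC.
Aggregating (R1): 1.2784% + 14.0715% = 15.3499%.

15.3499%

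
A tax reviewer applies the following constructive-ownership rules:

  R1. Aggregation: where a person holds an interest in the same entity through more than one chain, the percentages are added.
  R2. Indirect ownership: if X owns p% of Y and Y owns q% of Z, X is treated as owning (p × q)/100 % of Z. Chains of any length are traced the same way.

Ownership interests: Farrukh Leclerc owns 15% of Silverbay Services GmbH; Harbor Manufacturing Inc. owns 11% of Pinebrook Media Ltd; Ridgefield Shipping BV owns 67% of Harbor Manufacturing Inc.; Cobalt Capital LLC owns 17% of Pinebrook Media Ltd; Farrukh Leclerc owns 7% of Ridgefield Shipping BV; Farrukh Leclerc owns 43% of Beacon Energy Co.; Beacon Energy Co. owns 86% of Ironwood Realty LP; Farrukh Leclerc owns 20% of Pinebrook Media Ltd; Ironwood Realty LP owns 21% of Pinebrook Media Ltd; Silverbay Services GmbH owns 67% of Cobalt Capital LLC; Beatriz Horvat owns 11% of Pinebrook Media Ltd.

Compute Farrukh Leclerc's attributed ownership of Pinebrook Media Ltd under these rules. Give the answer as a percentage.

29.9902%

Chain via Ridgefield Shipping BV → Harbor Manufacturing Inc. (R2): 7% × 67% × 11% = 0.5159% of Pinebrook Media Ltd.
Chain via Beacon Energy Co. → Ironwood Realty LP (R2): 43% × 86% × 21% = 7.7658% of Pinebrook Media Ltd.
Chain via Silverbay Services GmbH → Cobalt Capital LLC (R2): 15% × 67% × 17% = 1.7085% of Pinebrook Media Ltd.
Direct interest in Pinebrook Media Ltd: 20%.
Aggregating (R1): 0.5159% + 7.7658% + 1.7085% + 20% = 29.9902%.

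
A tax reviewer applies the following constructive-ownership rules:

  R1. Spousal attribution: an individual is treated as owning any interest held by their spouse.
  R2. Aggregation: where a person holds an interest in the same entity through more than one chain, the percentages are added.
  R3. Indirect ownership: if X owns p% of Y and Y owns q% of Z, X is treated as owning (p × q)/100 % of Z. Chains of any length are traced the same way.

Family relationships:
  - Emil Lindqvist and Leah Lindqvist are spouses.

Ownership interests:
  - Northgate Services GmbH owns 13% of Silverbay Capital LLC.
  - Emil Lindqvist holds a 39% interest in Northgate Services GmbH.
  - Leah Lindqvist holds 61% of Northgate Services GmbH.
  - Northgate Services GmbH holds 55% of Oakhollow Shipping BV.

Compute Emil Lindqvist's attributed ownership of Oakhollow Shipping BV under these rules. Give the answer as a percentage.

55%

By spousal attribution (R1), Emil Lindqvist is treated as also owning Leah Lindqvist's interest in Northgate Services GmbH, giving 39% + 61% = 100%.
Chain via Northgate Services GmbH (R3): 100% × 55% = 55% of Oakhollow Shipping BV.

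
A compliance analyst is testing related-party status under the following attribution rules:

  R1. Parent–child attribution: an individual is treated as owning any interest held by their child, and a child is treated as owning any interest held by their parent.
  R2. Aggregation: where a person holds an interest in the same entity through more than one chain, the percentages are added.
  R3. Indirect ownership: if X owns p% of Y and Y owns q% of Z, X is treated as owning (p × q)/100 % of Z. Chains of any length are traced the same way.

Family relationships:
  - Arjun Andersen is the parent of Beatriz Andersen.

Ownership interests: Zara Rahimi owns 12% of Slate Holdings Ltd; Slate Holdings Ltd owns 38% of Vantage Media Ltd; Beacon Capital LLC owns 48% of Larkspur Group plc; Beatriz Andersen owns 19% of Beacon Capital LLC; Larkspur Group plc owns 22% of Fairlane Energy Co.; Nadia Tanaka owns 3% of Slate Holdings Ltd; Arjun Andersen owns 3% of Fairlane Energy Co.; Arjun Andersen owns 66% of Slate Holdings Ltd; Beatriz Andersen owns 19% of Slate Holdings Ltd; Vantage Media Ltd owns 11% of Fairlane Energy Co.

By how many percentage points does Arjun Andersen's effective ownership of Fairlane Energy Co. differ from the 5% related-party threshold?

By parent–child attribution (R1), Arjun Andersen is treated as also owning Beatriz Andersen's interest in Slate Holdings Ltd, giving 66% + 19% = 85%.
By parent–child attribution (R1), Arjun Andersen is treated as owning Beatriz Andersen's 19% interest in Beacon Capital LLC.
Chain via Slate Holdings Ltd → Vantage Media Ltd (R3): 85% × 38% × 11% = 3.553% of Fairlane Energy Co.
Direct interest in Fairlane Energy Co: 3%.
Chain via Beacon Capital LLC → Larkspur Group plc (R3): 19% × 48% × 22% = 2.0064% of Fairlane Energy Co.
Aggregating (R2): 3.553% + 3% + 2.0064% = 8.5594%.
8.5594% exceeds the 5% threshold by 3.5594 percentage points.

3.5594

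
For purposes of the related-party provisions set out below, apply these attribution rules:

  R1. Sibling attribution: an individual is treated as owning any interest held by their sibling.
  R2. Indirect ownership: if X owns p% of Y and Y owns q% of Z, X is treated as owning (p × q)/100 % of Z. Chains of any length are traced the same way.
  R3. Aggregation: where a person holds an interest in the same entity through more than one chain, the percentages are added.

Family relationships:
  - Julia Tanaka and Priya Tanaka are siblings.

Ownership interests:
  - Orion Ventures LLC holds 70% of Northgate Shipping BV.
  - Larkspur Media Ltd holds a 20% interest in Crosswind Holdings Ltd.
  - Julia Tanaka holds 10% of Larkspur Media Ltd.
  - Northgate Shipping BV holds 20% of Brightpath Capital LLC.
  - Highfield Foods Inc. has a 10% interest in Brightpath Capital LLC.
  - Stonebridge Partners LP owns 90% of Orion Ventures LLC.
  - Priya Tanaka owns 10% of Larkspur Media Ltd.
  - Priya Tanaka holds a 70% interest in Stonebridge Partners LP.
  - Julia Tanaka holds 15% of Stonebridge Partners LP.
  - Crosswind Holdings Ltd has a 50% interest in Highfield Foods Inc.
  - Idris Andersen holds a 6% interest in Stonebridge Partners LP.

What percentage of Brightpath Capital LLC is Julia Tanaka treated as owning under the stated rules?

By sibling attribution (R1), Julia Tanaka is treated as also owning Priya Tanaka's interest in Stonebridge Partners LP, giving 15% + 70% = 85%.
By sibling attribution (R1), Julia Tanaka is treated as also owning Priya Tanaka's interest in Larkspur Media Ltd, giving 10% + 10% = 20%.
Chain via Stonebridge Partners LP → Orion Ventures LLC → Northgate Shipping BV (R2): 85% × 90% × 70% × 20% = 10.71% of Brightpath Capital LLC.
Chain via Larkspur Media Ltd → Crosswind Holdings Ltd → Highfield Foods Inc. (R2): 20% × 20% × 50% × 10% = 0.2% of Brightpath Capital LLC.
Aggregating (R3): 10.71% + 0.2% = 10.91%.

10.91%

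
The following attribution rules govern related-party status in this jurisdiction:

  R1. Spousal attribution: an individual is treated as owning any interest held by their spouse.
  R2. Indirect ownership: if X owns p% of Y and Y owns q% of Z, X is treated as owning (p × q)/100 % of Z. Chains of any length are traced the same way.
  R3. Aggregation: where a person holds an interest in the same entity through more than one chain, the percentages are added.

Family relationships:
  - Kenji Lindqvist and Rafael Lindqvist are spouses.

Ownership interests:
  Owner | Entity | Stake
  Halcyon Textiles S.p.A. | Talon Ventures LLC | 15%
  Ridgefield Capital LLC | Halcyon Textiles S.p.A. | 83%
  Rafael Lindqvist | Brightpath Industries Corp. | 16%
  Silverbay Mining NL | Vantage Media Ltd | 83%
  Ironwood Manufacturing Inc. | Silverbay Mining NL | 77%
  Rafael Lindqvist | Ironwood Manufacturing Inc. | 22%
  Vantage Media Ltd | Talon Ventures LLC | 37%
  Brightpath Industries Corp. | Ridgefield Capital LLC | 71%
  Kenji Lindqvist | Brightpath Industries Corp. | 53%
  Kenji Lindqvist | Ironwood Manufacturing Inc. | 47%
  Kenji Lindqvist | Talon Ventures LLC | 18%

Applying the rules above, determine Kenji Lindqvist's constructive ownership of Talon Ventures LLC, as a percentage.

By spousal attribution (R1), Kenji Lindqvist is treated as also owning Rafael Lindqvist's interest in Ironwood Manufacturing Inc, giving 47% + 22% = 69%.
By spousal attribution (R1), Kenji Lindqvist is treated as also owning Rafael Lindqvist's interest in Brightpath Industries Corp, giving 53% + 16% = 69%.
Chain via Ironwood Manufacturing Inc. → Silverbay Mining NL → Vantage Media Ltd (R2): 69% × 77% × 83% × 37% = 16.316223% of Talon Ventures LLC.
Chain via Brightpath Industries Corp. → Ridgefield Capital LLC → Halcyon Textiles S.p.A. (R2): 69% × 71% × 83% × 15% = 6.099255% of Talon Ventures LLC.
Direct interest in Talon Ventures LLC: 18%.
Aggregating (R3): 16.316223% + 6.099255% + 18% = 40.415478%.

40.415478%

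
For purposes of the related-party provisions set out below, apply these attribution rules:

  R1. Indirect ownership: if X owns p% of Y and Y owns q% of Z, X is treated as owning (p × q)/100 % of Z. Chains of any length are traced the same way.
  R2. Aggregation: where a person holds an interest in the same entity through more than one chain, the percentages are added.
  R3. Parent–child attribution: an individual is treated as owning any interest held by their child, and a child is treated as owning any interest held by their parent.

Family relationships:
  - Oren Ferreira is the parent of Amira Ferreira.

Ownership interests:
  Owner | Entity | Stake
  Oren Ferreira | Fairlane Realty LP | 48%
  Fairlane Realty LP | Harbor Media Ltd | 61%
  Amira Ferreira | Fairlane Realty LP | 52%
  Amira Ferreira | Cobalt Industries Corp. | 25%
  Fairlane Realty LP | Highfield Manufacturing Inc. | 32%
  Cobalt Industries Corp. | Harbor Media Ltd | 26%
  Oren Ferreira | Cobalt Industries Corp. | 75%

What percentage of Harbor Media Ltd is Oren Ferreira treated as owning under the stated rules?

By parent–child attribution (R3), Oren Ferreira is treated as also owning Amira Ferreira's interest in Fairlane Realty LP, giving 48% + 52% = 100%.
By parent–child attribution (R3), Oren Ferreira is treated as also owning Amira Ferreira's interest in Cobalt Industries Corp, giving 75% + 25% = 100%.
Chain via Fairlane Realty LP (R1): 100% × 61% = 61% of Harbor Media Ltd.
Chain via Cobalt Industries Corp. (R1): 100% × 26% = 26% of Harbor Media Ltd.
Aggregating (R2): 61% + 26% = 87%.

87%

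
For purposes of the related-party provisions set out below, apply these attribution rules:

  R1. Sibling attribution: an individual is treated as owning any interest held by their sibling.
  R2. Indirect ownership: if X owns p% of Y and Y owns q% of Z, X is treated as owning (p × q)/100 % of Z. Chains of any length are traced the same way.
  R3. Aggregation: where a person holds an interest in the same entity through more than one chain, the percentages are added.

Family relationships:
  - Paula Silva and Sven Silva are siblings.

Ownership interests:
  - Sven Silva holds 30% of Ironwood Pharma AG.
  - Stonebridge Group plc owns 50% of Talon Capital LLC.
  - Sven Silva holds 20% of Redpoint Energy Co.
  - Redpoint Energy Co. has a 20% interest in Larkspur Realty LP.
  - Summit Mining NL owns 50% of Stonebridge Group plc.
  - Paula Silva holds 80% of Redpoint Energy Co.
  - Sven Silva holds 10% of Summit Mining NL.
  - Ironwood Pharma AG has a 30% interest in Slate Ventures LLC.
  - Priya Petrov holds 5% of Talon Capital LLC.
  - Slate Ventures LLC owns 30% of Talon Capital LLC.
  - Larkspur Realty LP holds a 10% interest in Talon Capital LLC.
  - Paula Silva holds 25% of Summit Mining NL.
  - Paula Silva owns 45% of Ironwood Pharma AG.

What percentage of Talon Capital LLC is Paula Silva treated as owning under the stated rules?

By sibling attribution (R1), Paula Silva is treated as also owning Sven Silva's interest in Redpoint Energy Co, giving 80% + 20% = 100%.
By sibling attribution (R1), Paula Silva is treated as also owning Sven Silva's interest in Ironwood Pharma AG, giving 45% + 30% = 75%.
By sibling attribution (R1), Paula Silva is treated as also owning Sven Silva's interest in Summit Mining NL, giving 25% + 10% = 35%.
Chain via Redpoint Energy Co. → Larkspur Realty LP (R2): 100% × 20% × 10% = 2% of Talon Capital LLC.
Chain via Ironwood Pharma AG → Slate Ventures LLC (R2): 75% × 30% × 30% = 6.75% of Talon Capital LLC.
Chain via Summit Mining NL → Stonebridge Group plc (R2): 35% × 50% × 50% = 8.75% of Talon Capital LLC.
Aggregating (R3): 2% + 6.75% + 8.75% = 17.5%.

17.5%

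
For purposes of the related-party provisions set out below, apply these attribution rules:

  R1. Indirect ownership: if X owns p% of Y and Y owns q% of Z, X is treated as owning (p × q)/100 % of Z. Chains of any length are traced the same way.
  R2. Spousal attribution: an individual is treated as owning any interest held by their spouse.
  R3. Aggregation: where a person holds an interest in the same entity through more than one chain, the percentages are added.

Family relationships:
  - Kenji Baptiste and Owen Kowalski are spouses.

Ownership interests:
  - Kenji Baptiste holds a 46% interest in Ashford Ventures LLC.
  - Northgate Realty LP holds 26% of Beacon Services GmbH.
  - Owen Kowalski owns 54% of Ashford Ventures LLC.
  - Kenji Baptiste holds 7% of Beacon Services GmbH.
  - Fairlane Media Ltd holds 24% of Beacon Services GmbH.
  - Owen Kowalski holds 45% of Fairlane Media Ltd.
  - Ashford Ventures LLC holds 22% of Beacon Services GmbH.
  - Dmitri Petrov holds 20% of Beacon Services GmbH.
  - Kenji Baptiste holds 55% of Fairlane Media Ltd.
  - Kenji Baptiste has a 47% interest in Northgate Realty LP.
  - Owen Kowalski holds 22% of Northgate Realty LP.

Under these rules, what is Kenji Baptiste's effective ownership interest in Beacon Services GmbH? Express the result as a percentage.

By spousal attribution (R2), Kenji Baptiste is treated as also owning Owen Kowalski's interest in Fairlane Media Ltd, giving 55% + 45% = 100%.
By spousal attribution (R2), Kenji Baptiste is treated as also owning Owen Kowalski's interest in Ashford Ventures LLC, giving 46% + 54% = 100%.
By spousal attribution (R2), Kenji Baptiste is treated as also owning Owen Kowalski's interest in Northgate Realty LP, giving 47% + 22% = 69%.
Chain via Fairlane Media Ltd (R1): 100% × 24% = 24% of Beacon Services GmbH.
Chain via Ashford Ventures LLC (R1): 100% × 22% = 22% of Beacon Services GmbH.
Chain via Northgate Realty LP (R1): 69% × 26% = 17.94% of Beacon Services GmbH.
Direct interest in Beacon Services GmbH: 7%.
Aggregating (R3): 24% + 22% + 17.94% + 7% = 70.94%.

70.94%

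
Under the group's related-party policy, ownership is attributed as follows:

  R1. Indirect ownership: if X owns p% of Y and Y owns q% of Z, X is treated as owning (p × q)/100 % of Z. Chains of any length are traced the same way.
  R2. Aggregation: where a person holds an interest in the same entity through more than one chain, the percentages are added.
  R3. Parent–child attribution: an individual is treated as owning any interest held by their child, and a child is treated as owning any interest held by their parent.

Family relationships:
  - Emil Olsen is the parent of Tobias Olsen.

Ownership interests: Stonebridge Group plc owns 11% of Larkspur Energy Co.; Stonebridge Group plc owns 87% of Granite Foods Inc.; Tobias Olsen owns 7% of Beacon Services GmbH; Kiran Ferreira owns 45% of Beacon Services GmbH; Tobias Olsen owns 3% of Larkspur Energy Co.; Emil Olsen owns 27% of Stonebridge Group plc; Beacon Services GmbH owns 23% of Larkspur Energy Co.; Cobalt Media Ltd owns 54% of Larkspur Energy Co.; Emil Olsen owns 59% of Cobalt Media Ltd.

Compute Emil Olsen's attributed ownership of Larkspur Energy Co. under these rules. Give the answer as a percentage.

39.44%

By parent–child attribution (R3), Emil Olsen is treated as owning Tobias Olsen's 7% interest in Beacon Services GmbH.
By parent–child attribution (R3), Emil Olsen is treated as owning Tobias Olsen's 3% interest in Larkspur Energy Co.
Chain via Cobalt Media Ltd (R1): 59% × 54% = 31.86% of Larkspur Energy Co.
Chain via Stonebridge Group plc (R1): 27% × 11% = 2.97% of Larkspur Energy Co.
Chain via Beacon Services GmbH (R1): 7% × 23% = 1.61% of Larkspur Energy Co.
Direct interest in Larkspur Energy Co: 3%.
Aggregating (R2): 31.86% + 2.97% + 1.61% + 3% = 39.44%.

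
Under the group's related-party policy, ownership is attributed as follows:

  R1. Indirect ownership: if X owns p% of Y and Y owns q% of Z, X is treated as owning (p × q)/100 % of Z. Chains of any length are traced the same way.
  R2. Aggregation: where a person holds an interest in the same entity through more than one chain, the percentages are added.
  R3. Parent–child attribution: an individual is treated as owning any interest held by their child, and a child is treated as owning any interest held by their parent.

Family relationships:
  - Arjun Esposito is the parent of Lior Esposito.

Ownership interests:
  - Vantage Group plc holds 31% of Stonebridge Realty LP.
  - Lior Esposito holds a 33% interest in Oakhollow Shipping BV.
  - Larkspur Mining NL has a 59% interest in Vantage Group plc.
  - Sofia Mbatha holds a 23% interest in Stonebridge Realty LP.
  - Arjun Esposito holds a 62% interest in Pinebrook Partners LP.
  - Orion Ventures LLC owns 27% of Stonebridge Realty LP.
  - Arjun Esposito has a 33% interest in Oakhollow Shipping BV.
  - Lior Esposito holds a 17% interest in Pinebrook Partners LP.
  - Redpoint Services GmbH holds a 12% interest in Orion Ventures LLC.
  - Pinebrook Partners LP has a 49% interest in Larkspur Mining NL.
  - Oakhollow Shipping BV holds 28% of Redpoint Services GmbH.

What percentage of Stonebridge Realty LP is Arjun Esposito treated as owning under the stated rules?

7.678811%

By parent–child attribution (R3), Arjun Esposito is treated as also owning Lior Esposito's interest in Pinebrook Partners LP, giving 62% + 17% = 79%.
By parent–child attribution (R3), Arjun Esposito is treated as also owning Lior Esposito's interest in Oakhollow Shipping BV, giving 33% + 33% = 66%.
Chain via Pinebrook Partners LP → Larkspur Mining NL → Vantage Group plc (R1): 79% × 49% × 59% × 31% = 7.080059% of Stonebridge Realty LP.
Chain via Oakhollow Shipping BV → Redpoint Services GmbH → Orion Ventures LLC (R1): 66% × 28% × 12% × 27% = 0.598752% of Stonebridge Realty LP.
Aggregating (R2): 7.080059% + 0.598752% = 7.678811%.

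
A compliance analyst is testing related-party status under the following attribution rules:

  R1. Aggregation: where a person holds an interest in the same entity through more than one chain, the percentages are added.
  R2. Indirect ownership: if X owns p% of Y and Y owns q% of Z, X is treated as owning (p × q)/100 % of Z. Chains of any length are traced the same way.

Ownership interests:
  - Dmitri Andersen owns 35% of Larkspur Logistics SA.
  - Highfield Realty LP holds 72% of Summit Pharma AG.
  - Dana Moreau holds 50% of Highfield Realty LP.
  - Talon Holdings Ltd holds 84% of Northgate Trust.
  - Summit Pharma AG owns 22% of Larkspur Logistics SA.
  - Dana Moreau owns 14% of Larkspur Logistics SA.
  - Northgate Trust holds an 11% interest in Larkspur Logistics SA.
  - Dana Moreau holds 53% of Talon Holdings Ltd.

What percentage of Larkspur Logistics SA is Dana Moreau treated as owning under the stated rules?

26.8172%

Chain via Highfield Realty LP → Summit Pharma AG (R2): 50% × 72% × 22% = 7.92% of Larkspur Logistics SA.
Chain via Talon Holdings Ltd → Northgate Trust (R2): 53% × 84% × 11% = 4.8972% of Larkspur Logistics SA.
Direct interest in Larkspur Logistics SA: 14%.
Aggregating (R1): 7.92% + 4.8972% + 14% = 26.8172%.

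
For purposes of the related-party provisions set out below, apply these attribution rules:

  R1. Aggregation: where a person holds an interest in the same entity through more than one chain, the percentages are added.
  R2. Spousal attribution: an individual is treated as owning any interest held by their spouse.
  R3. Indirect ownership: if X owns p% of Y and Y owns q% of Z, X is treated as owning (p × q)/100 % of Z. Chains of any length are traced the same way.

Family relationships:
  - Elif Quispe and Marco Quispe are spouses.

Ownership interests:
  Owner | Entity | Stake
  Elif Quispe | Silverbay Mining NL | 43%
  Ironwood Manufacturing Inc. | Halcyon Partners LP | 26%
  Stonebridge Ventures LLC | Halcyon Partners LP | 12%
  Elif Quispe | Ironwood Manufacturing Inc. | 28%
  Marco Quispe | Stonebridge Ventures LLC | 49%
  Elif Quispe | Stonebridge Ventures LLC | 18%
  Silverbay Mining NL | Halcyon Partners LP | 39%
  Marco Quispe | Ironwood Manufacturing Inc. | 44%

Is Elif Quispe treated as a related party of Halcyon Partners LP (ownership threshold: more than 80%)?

By spousal attribution (R2), Elif Quispe is treated as also owning Marco Quispe's interest in Ironwood Manufacturing Inc, giving 28% + 44% = 72%.
By spousal attribution (R2), Elif Quispe is treated as also owning Marco Quispe's interest in Stonebridge Ventures LLC, giving 18% + 49% = 67%.
Chain via Ironwood Manufacturing Inc. (R3): 72% × 26% = 18.72% of Halcyon Partners LP.
Chain via Stonebridge Ventures LLC (R3): 67% × 12% = 8.04% of Halcyon Partners LP.
Chain via Silverbay Mining NL (R3): 43% × 39% = 16.77% of Halcyon Partners LP.
Aggregating (R1): 18.72% + 8.04% + 16.77% = 43.53%.
43.53% does not exceed the 80% threshold, so Elif is not a related party to Halcyon Partners LP.

No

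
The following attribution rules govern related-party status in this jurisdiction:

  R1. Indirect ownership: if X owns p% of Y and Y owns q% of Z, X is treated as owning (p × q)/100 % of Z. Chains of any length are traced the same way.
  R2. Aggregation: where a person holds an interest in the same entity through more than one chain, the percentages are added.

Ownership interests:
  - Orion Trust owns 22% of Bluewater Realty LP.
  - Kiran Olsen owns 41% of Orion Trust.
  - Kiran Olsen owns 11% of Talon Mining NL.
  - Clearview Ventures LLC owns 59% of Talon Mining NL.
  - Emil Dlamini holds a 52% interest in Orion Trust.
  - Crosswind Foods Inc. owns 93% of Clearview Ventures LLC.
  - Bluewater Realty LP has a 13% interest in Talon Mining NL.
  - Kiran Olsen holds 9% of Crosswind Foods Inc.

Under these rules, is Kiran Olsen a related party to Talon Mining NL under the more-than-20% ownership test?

Chain via Orion Trust → Bluewater Realty LP (R1): 41% × 22% × 13% = 1.1726% of Talon Mining NL.
Chain via Crosswind Foods Inc. → Clearview Ventures LLC (R1): 9% × 93% × 59% = 4.9383% of Talon Mining NL.
Direct interest in Talon Mining NL: 11%.
Aggregating (R2): 1.1726% + 4.9383% + 11% = 17.1109%.
17.1109% does not exceed the 20% threshold, so Kiran is not a related party to Talon Mining NL.

No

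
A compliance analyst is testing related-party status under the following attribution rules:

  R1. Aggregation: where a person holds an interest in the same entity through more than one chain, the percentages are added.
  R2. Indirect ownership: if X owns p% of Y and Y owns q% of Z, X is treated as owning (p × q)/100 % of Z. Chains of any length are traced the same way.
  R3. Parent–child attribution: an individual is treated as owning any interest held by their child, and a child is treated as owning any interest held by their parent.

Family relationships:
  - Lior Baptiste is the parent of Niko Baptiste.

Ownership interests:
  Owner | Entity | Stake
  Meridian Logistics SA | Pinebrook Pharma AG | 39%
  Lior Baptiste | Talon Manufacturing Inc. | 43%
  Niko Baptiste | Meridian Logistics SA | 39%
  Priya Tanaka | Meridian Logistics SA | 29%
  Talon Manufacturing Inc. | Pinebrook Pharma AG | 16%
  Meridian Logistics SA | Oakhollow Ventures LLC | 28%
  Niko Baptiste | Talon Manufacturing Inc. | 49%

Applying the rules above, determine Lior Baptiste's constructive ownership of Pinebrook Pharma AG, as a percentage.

29.93%

By parent–child attribution (R3), Lior Baptiste is treated as also owning Niko Baptiste's interest in Talon Manufacturing Inc, giving 43% + 49% = 92%.
By parent–child attribution (R3), Lior Baptiste is treated as owning Niko Baptiste's 39% interest in Meridian Logistics SA.
Chain via Talon Manufacturing Inc. (R2): 92% × 16% = 14.72% of Pinebrook Pharma AG.
Chain via Meridian Logistics SA (R2): 39% × 39% = 15.21% of Pinebrook Pharma AG.
Aggregating (R1): 14.72% + 15.21% = 29.93%.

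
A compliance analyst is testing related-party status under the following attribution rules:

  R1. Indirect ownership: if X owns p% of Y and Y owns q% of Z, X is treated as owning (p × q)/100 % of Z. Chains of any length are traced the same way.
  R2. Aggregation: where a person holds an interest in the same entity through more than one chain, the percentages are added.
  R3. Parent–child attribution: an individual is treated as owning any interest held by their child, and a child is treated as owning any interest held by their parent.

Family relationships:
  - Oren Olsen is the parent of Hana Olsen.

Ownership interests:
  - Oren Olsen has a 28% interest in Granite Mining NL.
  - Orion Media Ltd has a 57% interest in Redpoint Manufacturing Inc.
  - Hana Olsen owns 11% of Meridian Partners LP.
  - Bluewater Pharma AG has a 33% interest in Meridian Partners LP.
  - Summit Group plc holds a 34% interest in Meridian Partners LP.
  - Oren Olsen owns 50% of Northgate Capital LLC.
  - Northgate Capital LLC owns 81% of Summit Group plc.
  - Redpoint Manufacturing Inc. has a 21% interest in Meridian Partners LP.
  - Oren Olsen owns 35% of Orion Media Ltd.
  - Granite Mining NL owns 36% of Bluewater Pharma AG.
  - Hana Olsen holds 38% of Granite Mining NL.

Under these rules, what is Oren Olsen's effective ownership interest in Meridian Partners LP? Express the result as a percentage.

36.8003%

By parent–child attribution (R3), Oren Olsen is treated as also owning Hana Olsen's interest in Granite Mining NL, giving 28% + 38% = 66%.
By parent–child attribution (R3), Oren Olsen is treated as owning Hana Olsen's 11% interest in Meridian Partners LP.
Chain via Northgate Capital LLC → Summit Group plc (R1): 50% × 81% × 34% = 13.77% of Meridian Partners LP.
Chain via Granite Mining NL → Bluewater Pharma AG (R1): 66% × 36% × 33% = 7.8408% of Meridian Partners LP.
Chain via Orion Media Ltd → Redpoint Manufacturing Inc. (R1): 35% × 57% × 21% = 4.1895% of Meridian Partners LP.
Direct interest in Meridian Partners LP: 11%.
Aggregating (R2): 13.77% + 7.8408% + 4.1895% + 11% = 36.8003%.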